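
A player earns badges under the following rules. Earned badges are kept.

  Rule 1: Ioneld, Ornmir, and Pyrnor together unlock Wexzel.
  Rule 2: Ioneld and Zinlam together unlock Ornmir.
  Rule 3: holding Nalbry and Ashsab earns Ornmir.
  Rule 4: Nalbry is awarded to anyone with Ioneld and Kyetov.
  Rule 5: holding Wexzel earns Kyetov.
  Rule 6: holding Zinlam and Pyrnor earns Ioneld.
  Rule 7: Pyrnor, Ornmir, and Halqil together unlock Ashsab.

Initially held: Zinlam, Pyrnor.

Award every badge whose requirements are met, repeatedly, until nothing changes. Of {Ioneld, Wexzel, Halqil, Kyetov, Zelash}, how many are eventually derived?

3

With Zinlam and Pyrnor, Ioneld is earned (Rule 6).
With Ioneld and Zinlam, Ornmir is earned (Rule 2).
With Ioneld, Ornmir, and Pyrnor, Wexzel is earned (Rule 1).
With Wexzel, Kyetov is earned (Rule 5).
Ioneld: reached.
Wexzel: reached.
No rule produces Halqil, and it is not given.
Kyetov: reached.
No rule produces Zelash, and it is not given.
Reached: Ioneld, Wexzel, and Kyetov — 3 of the 5.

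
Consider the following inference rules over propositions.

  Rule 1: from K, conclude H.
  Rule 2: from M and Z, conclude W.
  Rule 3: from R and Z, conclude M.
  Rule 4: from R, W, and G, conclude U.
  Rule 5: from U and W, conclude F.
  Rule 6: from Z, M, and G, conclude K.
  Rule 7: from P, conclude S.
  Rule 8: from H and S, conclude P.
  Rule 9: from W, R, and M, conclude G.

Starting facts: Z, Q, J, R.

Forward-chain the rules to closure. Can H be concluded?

R and Z hold, so M follows (Rule 3).
From M and Z, Rule 2 gives W.
W, R, and M hold, so G follows (Rule 9).
Z, M, and G hold, so K follows (Rule 6).
From K, Rule 1 gives H.

Yes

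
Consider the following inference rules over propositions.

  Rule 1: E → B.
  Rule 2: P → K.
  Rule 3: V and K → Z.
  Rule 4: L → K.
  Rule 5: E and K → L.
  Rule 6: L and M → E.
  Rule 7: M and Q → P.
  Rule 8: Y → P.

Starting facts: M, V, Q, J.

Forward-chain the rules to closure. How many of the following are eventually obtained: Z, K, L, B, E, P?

From M and Q, Rule 7 gives P.
From P, Rule 2 gives K.
From V and K, Rule 3 gives Z.
Z: reached.
K: reached.
L would need E and K (Rule 5), but E is never established.
B would need E (Rule 1), but E is never established.
E would need L and M (Rule 6), but L is never established.
P: reached.
Reached: Z, K, and P — 3 of the 6.

3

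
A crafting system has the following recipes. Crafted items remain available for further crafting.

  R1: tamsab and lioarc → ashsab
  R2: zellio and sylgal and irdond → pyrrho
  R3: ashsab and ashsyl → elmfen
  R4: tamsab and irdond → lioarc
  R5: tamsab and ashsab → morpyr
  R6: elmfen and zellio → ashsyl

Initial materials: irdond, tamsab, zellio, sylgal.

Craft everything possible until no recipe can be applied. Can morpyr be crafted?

Yes

Using R4, tamsab and irdond make lioarc.
tamsab and lioarc → ashsab (R1).
tamsab and ashsab → morpyr (R5).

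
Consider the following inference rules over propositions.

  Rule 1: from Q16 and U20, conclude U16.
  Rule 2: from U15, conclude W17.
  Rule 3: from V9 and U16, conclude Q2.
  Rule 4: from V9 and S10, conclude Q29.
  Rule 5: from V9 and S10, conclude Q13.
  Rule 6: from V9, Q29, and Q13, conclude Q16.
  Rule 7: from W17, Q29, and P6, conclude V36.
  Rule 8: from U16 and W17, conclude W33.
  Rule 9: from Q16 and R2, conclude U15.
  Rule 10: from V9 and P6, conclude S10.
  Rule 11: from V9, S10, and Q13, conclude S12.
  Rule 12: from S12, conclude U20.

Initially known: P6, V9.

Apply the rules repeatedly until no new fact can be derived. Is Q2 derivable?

Yes

From V9 and P6, Rule 10 gives S10.
From V9 and S10, Rule 4 gives Q29.
From V9 and S10, Rule 5 gives Q13.
V9, Q29, and Q13 hold, so Q16 follows (Rule 6).
From V9, S10, and Q13, Rule 11 gives S12.
From S12, Rule 12 gives U20.
Q16 and U20 hold, so U16 follows (Rule 1).
From V9 and U16, Rule 3 gives Q2.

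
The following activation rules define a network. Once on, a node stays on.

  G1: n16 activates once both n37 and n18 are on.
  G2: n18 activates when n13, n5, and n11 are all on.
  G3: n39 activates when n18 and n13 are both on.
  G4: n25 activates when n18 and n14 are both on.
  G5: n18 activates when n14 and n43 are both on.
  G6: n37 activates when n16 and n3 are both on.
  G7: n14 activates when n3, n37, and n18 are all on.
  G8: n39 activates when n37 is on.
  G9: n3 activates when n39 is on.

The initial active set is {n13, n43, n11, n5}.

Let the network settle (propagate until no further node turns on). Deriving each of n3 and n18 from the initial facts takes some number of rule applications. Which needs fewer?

n18: G2: n13, n5, and n11 on → n18 on. [1 rule application]
n3: G2: n13, n5, and n11 on → n18 on. n18 and n13 are on, so n39 activates (G3). G9: n39 on → n3 on. [3 rule applications]
n18 needs fewer.

n18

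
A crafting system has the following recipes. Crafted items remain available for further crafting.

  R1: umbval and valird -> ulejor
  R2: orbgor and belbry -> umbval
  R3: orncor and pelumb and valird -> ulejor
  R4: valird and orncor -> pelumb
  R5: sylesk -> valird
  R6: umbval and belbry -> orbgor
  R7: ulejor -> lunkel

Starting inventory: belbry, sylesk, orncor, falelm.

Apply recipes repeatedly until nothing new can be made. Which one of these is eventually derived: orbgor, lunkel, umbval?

lunkel

sylesk -> valird (R5).
valird and orncor -> pelumb (R4).
orncor and pelumb and valird -> ulejor (R3).
Using R7, ulejor makes lunkel.
orbgor would need umbval and belbry (R6), but umbval is never obtained. umbval would need orbgor and belbry (R2), but orbgor is never obtained.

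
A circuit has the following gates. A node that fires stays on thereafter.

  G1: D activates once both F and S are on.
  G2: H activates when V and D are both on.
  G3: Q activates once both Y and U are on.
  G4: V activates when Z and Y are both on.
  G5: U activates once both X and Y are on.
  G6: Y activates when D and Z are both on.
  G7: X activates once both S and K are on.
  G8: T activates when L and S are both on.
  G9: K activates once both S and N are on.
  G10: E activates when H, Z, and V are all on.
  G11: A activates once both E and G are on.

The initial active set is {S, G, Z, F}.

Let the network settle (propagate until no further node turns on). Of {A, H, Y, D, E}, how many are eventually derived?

5

G1: F and S on → D on.
G6: D and Z on → Y on.
Z and Y are on, so V activates (G4).
V and D are on, so H activates (G2).
H, Z, and V are on, so E activates (G10).
G11: E and G on → A on.
A: reached.
H: reached.
Y: reached.
D: reached.
E: reached.
All 5 are reached.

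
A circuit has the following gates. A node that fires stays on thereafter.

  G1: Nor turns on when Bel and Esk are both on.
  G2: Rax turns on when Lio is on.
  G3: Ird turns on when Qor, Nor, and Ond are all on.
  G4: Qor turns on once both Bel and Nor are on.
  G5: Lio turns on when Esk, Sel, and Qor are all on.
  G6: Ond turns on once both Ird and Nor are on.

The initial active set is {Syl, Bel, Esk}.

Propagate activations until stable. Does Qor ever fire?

Bel and Esk are on, so Nor turns on (G1).
Bel and Nor are on, so Qor turns on (G4).

Yes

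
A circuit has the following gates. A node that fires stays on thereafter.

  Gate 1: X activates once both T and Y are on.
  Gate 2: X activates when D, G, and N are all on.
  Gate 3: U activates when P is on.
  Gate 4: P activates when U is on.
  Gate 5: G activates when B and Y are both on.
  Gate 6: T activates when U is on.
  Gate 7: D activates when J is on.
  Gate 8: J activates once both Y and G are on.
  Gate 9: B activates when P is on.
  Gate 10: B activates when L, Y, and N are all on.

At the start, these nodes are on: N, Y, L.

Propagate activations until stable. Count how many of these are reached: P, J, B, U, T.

2

L, Y, and N are on, so B activates (Gate 10).
Gate 5: B and Y on → G on.
Gate 8: Y and G on → J on.
P would need U (Gate 4), but U never turns on.
J: reached.
B: reached.
U would need P (Gate 3), but P never turns on.
T would need U (Gate 6), but U never turns on.
Reached: J and B — 2 of the 5.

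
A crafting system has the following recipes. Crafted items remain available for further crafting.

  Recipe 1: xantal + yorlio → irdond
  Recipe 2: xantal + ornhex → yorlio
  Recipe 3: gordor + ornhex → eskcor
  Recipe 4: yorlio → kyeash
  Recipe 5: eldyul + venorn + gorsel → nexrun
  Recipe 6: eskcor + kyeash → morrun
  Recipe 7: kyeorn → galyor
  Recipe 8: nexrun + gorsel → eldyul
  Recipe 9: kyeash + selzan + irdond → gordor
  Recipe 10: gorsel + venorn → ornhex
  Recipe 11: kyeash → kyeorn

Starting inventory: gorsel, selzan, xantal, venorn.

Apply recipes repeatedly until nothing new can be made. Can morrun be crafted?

gorsel + venorn → ornhex (Recipe 10).
Using Recipe 2, xantal and ornhex make yorlio.
Using Recipe 1, xantal and yorlio make irdond.
yorlio → kyeash (Recipe 4).
kyeash + selzan + irdond → gordor (Recipe 9).
Using Recipe 3, gordor and ornhex make eskcor.
Using Recipe 6, eskcor and kyeash make morrun.

Yes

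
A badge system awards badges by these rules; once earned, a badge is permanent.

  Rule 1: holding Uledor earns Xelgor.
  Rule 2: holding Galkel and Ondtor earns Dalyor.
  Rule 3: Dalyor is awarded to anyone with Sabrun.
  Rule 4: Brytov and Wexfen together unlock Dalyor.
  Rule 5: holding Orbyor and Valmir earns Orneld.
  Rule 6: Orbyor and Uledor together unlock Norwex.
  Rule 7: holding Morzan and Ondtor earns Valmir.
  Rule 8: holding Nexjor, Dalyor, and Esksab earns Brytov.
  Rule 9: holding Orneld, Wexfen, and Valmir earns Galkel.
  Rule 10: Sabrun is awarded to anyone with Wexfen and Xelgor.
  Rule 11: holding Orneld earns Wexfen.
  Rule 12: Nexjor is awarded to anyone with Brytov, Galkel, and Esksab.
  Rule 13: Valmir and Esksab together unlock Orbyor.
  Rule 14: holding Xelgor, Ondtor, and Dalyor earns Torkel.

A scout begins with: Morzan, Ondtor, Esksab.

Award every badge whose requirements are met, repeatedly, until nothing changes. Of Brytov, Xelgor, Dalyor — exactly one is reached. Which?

Dalyor

With Morzan and Ondtor, Valmir is earned (Rule 7).
With Valmir and Esksab, Orbyor is earned (Rule 13).
With Orbyor and Valmir, Orneld is earned (Rule 5).
With Orneld, Wexfen is earned (Rule 11).
With Orneld, Wexfen, and Valmir, Galkel is earned (Rule 9).
With Galkel and Ondtor, Dalyor is earned (Rule 2).
Xelgor would need Uledor (Rule 1), but Uledor is never earned. Brytov would need Nexjor, Dalyor, and Esksab (Rule 8), but Nexjor is never earned.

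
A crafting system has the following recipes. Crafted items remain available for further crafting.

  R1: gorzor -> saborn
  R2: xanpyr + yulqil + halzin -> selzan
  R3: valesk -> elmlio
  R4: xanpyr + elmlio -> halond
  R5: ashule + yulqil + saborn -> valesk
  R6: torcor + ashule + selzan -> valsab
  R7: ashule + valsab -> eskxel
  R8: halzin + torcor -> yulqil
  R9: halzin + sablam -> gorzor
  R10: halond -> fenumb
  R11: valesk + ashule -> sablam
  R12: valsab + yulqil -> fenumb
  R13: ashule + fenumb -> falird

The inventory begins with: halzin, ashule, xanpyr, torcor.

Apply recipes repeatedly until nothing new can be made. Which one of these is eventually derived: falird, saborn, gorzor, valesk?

falird

halzin + torcor -> yulqil (R8).
Using R2, xanpyr, yulqil, and halzin make selzan.
torcor + ashule + selzan -> valsab (R6).
Using R12, valsab and yulqil make fenumb.
ashule + fenumb -> falird (R13).
saborn would need gorzor (R1), but gorzor is never obtained. gorzor would need halzin and sablam (R9), but sablam is never obtained. valesk would need ashule, yulqil, and saborn (R5), but saborn is never obtained.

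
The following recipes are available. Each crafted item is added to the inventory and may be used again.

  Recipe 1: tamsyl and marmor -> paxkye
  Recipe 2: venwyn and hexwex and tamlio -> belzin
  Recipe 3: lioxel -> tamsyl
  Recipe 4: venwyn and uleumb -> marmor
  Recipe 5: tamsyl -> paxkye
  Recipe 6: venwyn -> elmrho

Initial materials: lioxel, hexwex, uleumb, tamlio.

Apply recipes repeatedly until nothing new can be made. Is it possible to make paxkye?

Yes

lioxel -> tamsyl (Recipe 3).
tamsyl -> paxkye (Recipe 5).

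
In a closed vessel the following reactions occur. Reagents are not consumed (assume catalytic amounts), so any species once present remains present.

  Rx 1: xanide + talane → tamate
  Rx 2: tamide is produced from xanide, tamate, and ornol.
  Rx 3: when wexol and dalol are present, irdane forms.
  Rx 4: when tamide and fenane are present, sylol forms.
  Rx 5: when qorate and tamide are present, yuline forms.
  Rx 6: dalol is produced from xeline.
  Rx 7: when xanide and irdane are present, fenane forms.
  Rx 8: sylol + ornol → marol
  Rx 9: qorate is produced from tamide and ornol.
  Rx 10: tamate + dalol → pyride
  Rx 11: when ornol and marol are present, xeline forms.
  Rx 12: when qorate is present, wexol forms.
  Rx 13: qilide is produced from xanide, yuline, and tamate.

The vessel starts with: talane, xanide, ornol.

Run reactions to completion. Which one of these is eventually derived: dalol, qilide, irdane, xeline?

xanide and talane present → tamate forms (Rx 1).
xanide, tamate, and ornol present → tamide forms (Rx 2).
tamide and ornol present → qorate forms (Rx 9).
qorate and tamide present → yuline forms (Rx 5).
xanide, yuline, and tamate present → qilide forms (Rx 13).
xeline would need ornol and marol (Rx 11), but marol never forms. irdane would need wexol and dalol (Rx 3), but dalol never forms. dalol would need xeline (Rx 6), but xeline never forms.

qilide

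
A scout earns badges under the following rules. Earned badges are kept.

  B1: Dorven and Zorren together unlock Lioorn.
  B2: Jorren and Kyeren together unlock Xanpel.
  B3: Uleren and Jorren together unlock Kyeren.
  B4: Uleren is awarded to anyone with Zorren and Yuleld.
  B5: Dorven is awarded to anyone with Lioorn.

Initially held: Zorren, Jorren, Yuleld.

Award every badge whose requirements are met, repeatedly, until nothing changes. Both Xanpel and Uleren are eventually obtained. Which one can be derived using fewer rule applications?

Uleren

Uleren: With Zorren and Yuleld, Uleren is earned (B4). [1 rule application]
Xanpel: With Zorren and Yuleld, Uleren is earned (B4). With Uleren and Jorren, Kyeren is earned (B3). With Jorren and Kyeren, Xanpel is earned (B2). [3 rule applications]
Uleren needs fewer.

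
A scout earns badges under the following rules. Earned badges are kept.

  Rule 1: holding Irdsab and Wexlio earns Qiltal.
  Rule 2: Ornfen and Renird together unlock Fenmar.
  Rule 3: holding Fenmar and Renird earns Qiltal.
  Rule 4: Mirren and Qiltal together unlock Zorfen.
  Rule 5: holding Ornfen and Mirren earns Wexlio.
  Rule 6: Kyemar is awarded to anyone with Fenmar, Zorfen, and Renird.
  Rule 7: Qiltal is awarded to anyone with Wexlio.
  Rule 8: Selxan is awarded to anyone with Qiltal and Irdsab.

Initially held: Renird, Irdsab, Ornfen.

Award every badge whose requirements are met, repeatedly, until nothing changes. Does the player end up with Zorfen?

No

Zorfen would need Mirren and Qiltal (Rule 4), but Mirren is never earned.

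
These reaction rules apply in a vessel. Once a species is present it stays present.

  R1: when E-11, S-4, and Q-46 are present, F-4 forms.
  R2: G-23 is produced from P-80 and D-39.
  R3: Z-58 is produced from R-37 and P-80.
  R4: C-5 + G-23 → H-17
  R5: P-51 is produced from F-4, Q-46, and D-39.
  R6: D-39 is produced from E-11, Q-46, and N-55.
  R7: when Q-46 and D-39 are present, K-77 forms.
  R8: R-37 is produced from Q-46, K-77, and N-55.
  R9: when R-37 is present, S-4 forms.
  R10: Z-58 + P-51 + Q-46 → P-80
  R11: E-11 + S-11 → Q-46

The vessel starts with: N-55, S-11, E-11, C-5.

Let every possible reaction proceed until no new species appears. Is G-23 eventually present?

No

G-23 would need P-80 and D-39 (R2), but P-80 never forms.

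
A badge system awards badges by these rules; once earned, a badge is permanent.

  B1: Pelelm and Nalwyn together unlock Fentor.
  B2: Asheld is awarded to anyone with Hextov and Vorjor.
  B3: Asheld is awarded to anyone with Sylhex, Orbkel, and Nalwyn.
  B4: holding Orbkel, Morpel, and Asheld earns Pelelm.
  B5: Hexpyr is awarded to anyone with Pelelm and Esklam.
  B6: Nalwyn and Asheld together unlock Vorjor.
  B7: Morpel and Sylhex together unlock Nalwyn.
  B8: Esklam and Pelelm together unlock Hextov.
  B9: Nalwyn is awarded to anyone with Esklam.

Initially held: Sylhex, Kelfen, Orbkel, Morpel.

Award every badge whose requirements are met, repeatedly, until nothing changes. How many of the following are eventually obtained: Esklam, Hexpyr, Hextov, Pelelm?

1

With Morpel and Sylhex, Nalwyn is earned (B7).
With Sylhex, Orbkel, and Nalwyn, Asheld is earned (B3).
With Orbkel, Morpel, and Asheld, Pelelm is earned (B4).
No rule produces Esklam, and it is not given.
Hexpyr would need Pelelm and Esklam (B5), but Esklam is never earned.
Hextov would need Esklam and Pelelm (B8), but Esklam is never earned.
Pelelm: reached.
Reached: Pelelm — 1 of the 4.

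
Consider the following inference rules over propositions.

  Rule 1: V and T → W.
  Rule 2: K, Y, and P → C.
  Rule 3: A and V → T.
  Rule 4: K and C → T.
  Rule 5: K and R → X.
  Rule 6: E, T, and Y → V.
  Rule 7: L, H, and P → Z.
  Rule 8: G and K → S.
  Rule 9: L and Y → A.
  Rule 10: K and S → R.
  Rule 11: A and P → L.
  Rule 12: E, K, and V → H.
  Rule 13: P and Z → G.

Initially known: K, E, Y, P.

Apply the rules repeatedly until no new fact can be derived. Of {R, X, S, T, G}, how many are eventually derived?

K, Y, and P hold, so C follows (Rule 2).
K and C hold, so T follows (Rule 4).
R would need K and S (Rule 10), but S is never established.
X would need K and R (Rule 5), but R is never established.
S would need G and K (Rule 8), but G is never established.
T: reached.
G would need P and Z (Rule 13), but Z is never established.
Reached: T — 1 of the 5.

1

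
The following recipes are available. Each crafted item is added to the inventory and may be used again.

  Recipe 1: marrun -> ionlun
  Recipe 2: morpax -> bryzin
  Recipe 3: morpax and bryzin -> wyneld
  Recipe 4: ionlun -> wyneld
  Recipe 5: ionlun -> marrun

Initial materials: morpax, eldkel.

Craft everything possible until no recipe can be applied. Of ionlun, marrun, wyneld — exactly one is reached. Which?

Using Recipe 2, morpax makes bryzin.
Using Recipe 3, morpax and bryzin make wyneld.
marrun would need ionlun (Recipe 5), but ionlun is never obtained. ionlun would need marrun (Recipe 1), but marrun is never obtained.

wyneld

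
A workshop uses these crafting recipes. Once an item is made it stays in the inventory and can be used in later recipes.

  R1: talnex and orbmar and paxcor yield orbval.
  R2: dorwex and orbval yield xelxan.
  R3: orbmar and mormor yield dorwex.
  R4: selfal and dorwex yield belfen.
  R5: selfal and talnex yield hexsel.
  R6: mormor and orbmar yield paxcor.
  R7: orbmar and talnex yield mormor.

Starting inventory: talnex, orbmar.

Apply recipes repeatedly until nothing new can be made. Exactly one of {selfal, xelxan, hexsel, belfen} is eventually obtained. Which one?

xelxan

orbmar and talnex → mormor (R7).
mormor and orbmar → paxcor (R6).
Using R3, orbmar and mormor make dorwex.
Using R1, talnex, orbmar, and paxcor make orbval.
dorwex and orbval → xelxan (R2).
belfen would need selfal and dorwex (R4), but selfal is never obtained. No rule produces selfal, and it is not given. hexsel would need selfal and talnex (R5), but selfal is never obtained.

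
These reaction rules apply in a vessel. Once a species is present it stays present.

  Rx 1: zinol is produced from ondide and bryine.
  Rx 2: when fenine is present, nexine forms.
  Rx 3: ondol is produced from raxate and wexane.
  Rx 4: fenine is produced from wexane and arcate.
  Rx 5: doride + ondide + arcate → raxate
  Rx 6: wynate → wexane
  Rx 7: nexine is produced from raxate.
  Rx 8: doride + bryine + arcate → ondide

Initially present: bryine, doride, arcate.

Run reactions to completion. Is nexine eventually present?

Yes

doride, bryine, and arcate present → ondide forms (Rx 8).
doride, ondide, and arcate present → raxate forms (Rx 5).
raxate present → nexine forms (Rx 7).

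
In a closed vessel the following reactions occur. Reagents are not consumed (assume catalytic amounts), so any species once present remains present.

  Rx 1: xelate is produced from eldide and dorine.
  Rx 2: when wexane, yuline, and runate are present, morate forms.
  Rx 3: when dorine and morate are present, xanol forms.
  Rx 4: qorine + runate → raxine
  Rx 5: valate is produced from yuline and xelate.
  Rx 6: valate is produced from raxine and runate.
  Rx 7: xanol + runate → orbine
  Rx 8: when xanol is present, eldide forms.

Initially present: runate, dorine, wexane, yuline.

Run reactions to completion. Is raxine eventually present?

No

raxine would need qorine and runate (Rx 4), but qorine never forms.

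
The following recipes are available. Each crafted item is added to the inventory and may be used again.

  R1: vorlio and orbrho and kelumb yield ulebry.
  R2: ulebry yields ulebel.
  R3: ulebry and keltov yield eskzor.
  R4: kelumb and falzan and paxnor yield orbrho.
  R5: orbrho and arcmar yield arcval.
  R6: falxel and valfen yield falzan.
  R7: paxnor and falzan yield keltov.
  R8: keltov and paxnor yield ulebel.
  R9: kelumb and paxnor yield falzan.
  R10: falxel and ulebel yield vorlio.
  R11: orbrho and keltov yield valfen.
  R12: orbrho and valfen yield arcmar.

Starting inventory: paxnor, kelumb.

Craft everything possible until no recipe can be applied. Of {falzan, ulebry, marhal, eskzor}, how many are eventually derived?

Using R9, kelumb and paxnor make falzan.
falzan: reached.
ulebry would need vorlio, orbrho, and kelumb (R1), but vorlio is never obtained.
No rule produces marhal, and it is not given.
eskzor would need ulebry and keltov (R3), but ulebry is never obtained.
Reached: falzan — 1 of the 4.

1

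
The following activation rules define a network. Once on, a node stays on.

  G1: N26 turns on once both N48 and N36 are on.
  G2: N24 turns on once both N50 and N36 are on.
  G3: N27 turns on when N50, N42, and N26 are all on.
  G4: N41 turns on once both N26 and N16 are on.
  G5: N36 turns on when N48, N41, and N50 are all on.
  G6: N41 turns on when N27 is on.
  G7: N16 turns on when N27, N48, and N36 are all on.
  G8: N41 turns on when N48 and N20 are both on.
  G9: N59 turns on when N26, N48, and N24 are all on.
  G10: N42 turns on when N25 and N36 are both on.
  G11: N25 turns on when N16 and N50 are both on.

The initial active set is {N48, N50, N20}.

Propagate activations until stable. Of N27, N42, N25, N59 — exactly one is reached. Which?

N59

N48 and N20 are on, so N41 turns on (G8).
N48, N41, and N50 are on, so N36 turns on (G5).
G2: N50 and N36 on → N24 on.
N48 and N36 are on, so N26 turns on (G1).
N26, N48, and N24 are on, so N59 turns on (G9).
N42 would need N25 and N36 (G10), but N25 never turns on. N27 would need N50, N42, and N26 (G3), but N42 never turns on. N25 would need N16 and N50 (G11), but N16 never turns on.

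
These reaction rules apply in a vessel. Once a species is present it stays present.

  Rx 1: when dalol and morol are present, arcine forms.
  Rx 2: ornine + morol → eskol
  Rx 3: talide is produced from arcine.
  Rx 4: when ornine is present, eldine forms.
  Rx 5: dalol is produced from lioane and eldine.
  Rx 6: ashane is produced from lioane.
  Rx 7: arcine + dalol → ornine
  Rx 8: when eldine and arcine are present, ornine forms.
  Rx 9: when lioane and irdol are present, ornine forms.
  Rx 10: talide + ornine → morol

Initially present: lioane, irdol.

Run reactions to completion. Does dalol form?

lioane and irdol present → ornine forms (Rx 9).
ornine present → eldine forms (Rx 4).
lioane and eldine present → dalol forms (Rx 5).

Yes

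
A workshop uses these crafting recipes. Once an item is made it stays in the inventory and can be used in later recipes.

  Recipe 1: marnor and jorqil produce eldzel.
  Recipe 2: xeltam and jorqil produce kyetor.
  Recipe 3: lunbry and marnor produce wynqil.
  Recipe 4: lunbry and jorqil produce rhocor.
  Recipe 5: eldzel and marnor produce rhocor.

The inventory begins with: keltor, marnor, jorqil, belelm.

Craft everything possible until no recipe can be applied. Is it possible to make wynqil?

No

wynqil would need lunbry and marnor (Recipe 3), but lunbry is never obtained.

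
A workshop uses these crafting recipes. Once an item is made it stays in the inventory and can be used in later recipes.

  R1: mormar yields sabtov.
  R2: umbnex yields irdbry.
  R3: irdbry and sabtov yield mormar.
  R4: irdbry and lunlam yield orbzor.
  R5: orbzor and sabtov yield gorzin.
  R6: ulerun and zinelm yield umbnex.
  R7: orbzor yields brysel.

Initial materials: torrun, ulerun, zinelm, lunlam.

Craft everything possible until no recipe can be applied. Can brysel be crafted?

Yes

Using R6, ulerun and zinelm make umbnex.
umbnex → irdbry (R2).
Using R4, irdbry and lunlam make orbzor.
orbzor → brysel (R7).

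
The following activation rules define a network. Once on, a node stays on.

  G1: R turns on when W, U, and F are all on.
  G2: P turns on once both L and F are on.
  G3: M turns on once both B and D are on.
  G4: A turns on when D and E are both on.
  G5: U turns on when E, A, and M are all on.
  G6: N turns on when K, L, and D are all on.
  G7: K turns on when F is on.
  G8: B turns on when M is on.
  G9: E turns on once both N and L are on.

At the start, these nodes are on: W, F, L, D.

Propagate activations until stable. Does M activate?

No

M would need B and D (G3), but B never turns on.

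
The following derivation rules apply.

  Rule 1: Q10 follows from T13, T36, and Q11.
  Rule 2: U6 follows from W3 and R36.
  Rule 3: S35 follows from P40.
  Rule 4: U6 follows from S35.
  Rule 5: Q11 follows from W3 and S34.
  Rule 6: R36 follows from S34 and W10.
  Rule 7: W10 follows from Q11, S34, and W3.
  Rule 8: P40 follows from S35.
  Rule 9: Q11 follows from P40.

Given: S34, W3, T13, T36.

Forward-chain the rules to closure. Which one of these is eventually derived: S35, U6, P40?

U6

W3 and S34 hold, so Q11 follows (Rule 5).
From Q11, S34, and W3, Rule 7 gives W10.
S34 and W10 hold, so R36 follows (Rule 6).
W3 and R36 hold, so U6 follows (Rule 2).
S35 would need P40 (Rule 3), but P40 is never established. P40 would need S35 (Rule 8), but S35 is never established.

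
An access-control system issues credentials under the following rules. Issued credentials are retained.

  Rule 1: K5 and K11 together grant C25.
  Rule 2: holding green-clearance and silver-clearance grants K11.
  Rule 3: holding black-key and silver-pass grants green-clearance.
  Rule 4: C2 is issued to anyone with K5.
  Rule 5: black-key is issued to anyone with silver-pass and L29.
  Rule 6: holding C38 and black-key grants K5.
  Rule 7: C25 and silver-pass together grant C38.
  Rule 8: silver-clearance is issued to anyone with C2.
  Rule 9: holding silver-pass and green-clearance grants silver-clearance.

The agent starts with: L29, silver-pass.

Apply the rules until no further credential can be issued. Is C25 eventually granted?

C25 would need K5 and K11 (Rule 1), but K5 is never granted.

No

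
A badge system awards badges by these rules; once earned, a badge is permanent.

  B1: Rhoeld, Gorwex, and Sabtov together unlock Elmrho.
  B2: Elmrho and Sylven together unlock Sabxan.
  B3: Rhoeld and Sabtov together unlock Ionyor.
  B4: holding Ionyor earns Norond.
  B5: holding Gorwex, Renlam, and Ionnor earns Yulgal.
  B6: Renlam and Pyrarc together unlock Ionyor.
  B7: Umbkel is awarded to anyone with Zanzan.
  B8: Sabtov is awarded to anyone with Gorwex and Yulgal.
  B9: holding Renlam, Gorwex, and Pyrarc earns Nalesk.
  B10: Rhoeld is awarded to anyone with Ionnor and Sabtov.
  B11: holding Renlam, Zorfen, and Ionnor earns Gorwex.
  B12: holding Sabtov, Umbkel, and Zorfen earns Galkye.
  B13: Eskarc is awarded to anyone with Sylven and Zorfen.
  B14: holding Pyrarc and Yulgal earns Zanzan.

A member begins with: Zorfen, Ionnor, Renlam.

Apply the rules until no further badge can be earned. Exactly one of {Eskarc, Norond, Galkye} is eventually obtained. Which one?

With Renlam, Zorfen, and Ionnor, Gorwex is earned (B11).
With Gorwex, Renlam, and Ionnor, Yulgal is earned (B5).
With Gorwex and Yulgal, Sabtov is earned (B8).
With Ionnor and Sabtov, Rhoeld is earned (B10).
With Rhoeld and Sabtov, Ionyor is earned (B3).
With Ionyor, Norond is earned (B4).
Eskarc would need Sylven and Zorfen (B13), but Sylven is never earned. Galkye would need Sabtov, Umbkel, and Zorfen (B12), but Umbkel is never earned.

Norond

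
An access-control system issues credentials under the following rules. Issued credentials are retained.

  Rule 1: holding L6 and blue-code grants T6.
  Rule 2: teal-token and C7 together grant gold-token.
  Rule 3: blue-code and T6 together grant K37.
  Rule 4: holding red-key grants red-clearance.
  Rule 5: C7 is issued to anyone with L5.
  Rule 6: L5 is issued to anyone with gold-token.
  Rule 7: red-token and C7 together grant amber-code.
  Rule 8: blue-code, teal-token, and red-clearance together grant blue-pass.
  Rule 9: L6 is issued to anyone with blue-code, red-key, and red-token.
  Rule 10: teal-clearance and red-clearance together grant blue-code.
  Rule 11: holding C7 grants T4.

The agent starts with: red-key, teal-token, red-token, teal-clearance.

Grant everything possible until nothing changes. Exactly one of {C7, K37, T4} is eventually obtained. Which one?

K37

Holding red-key grants red-clearance (Rule 4).
Holding teal-clearance and red-clearance grants blue-code (Rule 10).
Holding blue-code, red-key, and red-token grants L6 (Rule 9).
Holding L6 and blue-code grants T6 (Rule 1).
Holding blue-code and T6 grants K37 (Rule 3).
T4 would need C7 (Rule 11), but C7 is never granted. C7 would need L5 (Rule 5), but L5 is never granted.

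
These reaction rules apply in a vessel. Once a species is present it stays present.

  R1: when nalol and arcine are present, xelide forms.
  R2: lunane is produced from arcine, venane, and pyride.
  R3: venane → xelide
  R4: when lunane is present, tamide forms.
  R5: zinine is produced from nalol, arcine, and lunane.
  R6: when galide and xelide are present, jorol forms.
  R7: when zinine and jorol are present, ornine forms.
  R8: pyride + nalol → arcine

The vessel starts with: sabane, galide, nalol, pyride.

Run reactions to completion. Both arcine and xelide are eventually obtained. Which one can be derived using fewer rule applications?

arcine: pyride and nalol present → arcine forms (R8). [1 rule application]
xelide: pyride and nalol present → arcine forms (R8). nalol and arcine present → xelide forms (R1). [2 rule applications]
arcine needs fewer.

arcine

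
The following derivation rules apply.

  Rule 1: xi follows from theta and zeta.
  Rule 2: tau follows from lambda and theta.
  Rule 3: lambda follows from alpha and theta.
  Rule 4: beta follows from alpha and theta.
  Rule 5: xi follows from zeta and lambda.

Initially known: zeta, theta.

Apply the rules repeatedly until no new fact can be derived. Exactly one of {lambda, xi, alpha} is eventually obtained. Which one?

From theta and zeta, Rule 1 gives xi.
lambda would need alpha and theta (Rule 3), but alpha is never established. No rule produces alpha, and it is not given.

xi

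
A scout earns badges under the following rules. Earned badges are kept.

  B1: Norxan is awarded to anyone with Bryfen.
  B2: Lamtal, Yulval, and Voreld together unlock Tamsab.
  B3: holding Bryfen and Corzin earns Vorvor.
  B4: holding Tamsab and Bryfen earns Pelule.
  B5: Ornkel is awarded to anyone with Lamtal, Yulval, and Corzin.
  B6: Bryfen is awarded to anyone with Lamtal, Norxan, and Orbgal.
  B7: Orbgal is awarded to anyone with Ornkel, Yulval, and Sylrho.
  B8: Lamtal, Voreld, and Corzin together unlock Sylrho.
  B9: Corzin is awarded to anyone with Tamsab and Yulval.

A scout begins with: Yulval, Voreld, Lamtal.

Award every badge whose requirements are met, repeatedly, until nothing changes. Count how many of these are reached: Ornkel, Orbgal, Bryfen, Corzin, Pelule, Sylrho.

4

With Lamtal, Yulval, and Voreld, Tamsab is earned (B2).
With Tamsab and Yulval, Corzin is earned (B9).
With Lamtal, Voreld, and Corzin, Sylrho is earned (B8).
With Lamtal, Yulval, and Corzin, Ornkel is earned (B5).
With Ornkel, Yulval, and Sylrho, Orbgal is earned (B7).
Ornkel: reached.
Orbgal: reached.
Bryfen would need Lamtal, Norxan, and Orbgal (B6), but Norxan is never earned.
Corzin: reached.
Pelule would need Tamsab and Bryfen (B4), but Bryfen is never earned.
Sylrho: reached.
Reached: Ornkel, Orbgal, Corzin, and Sylrho — 4 of the 6.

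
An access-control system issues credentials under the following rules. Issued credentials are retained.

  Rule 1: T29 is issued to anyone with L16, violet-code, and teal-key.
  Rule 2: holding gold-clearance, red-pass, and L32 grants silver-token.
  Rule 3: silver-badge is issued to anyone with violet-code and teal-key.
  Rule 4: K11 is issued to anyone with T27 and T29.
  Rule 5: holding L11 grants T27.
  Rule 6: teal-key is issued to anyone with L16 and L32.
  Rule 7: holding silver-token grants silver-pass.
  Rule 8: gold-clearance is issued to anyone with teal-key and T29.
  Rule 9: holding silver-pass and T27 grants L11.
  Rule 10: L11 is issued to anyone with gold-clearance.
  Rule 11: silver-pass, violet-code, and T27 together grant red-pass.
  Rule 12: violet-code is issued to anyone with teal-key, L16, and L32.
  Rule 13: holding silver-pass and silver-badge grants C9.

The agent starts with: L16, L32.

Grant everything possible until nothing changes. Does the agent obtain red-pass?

red-pass would need silver-pass, violet-code, and T27 (Rule 11), but silver-pass is never granted.

No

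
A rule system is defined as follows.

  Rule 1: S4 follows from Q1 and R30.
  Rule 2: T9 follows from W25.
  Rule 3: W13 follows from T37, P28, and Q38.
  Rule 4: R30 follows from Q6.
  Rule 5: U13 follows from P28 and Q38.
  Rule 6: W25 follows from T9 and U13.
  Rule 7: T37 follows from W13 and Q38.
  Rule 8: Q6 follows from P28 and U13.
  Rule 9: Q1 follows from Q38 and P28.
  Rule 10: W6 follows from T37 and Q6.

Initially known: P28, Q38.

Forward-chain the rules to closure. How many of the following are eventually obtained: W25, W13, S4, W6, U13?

Q38 and P28 hold, so Q1 follows (Rule 9).
P28 and Q38 hold, so U13 follows (Rule 5).
From P28 and U13, Rule 8 gives Q6.
From Q6, Rule 4 gives R30.
Q1 and R30 hold, so S4 follows (Rule 1).
W25 would need T9 and U13 (Rule 6), but T9 is never established.
W13 would need T37, P28, and Q38 (Rule 3), but T37 is never established.
S4: reached.
W6 would need T37 and Q6 (Rule 10), but T37 is never established.
U13: reached.
Reached: S4 and U13 — 2 of the 5.

2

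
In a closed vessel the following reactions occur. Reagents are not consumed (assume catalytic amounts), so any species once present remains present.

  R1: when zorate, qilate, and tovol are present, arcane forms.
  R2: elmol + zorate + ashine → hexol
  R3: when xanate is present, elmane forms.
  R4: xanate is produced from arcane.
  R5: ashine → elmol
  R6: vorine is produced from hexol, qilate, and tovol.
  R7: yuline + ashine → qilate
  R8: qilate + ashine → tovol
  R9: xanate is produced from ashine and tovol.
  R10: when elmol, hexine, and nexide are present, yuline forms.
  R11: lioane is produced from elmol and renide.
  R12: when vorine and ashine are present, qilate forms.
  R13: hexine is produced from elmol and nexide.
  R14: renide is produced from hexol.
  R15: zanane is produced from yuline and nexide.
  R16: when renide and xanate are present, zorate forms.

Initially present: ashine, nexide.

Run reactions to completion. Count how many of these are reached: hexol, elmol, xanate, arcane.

ashine present → elmol forms (R5).
elmol and nexide present → hexine forms (R13).
elmol, hexine, and nexide present → yuline forms (R10).
yuline and ashine present → qilate forms (R7).
qilate and ashine present → tovol forms (R8).
ashine and tovol present → xanate forms (R9).
hexol would need elmol, zorate, and ashine (R2), but zorate never forms.
elmol: reached.
xanate: reached.
arcane would need zorate, qilate, and tovol (R1), but zorate never forms.
Reached: elmol and xanate — 2 of the 4.

2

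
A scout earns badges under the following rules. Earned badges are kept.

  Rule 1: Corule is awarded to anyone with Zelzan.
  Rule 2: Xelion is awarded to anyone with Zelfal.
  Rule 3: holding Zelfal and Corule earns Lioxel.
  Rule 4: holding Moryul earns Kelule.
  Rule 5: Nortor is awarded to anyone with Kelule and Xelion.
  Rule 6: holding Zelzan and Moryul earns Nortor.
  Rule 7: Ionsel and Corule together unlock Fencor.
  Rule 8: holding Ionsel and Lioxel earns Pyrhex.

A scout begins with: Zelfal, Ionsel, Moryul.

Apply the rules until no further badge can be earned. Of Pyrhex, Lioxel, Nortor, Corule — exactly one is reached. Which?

Nortor

With Moryul, Kelule is earned (Rule 4).
With Zelfal, Xelion is earned (Rule 2).
With Kelule and Xelion, Nortor is earned (Rule 5).
Corule would need Zelzan (Rule 1), but Zelzan is never earned. Pyrhex would need Ionsel and Lioxel (Rule 8), but Lioxel is never earned. Lioxel would need Zelfal and Corule (Rule 3), but Corule is never earned.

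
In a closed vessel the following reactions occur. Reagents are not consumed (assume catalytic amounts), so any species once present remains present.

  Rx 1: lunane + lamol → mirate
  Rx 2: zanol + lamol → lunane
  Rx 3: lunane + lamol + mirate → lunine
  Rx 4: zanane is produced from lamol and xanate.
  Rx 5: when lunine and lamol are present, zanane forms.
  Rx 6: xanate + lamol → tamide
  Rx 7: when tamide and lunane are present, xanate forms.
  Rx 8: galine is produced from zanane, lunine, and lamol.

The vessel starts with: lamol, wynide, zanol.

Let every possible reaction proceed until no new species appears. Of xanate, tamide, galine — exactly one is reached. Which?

zanol and lamol present → lunane forms (Rx 2).
lunane and lamol present → mirate forms (Rx 1).
lunane, lamol, and mirate present → lunine forms (Rx 3).
lunine and lamol present → zanane forms (Rx 5).
zanane, lunine, and lamol present → galine forms (Rx 8).
xanate would need tamide and lunane (Rx 7), but tamide never forms. tamide would need xanate and lamol (Rx 6), but xanate never forms.

galine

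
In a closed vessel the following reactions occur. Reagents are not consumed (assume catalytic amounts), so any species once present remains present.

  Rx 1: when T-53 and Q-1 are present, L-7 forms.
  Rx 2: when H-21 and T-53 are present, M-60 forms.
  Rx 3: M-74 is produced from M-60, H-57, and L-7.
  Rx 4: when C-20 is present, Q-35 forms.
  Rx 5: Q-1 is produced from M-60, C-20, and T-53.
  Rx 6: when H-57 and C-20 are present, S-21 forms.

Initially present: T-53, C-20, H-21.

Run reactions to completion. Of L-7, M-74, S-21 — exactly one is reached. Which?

L-7

H-21 and T-53 present → M-60 forms (Rx 2).
M-60, C-20, and T-53 present → Q-1 forms (Rx 5).
T-53 and Q-1 present → L-7 forms (Rx 1).
M-74 would need M-60, H-57, and L-7 (Rx 3), but H-57 never forms. S-21 would need H-57 and C-20 (Rx 6), but H-57 never forms.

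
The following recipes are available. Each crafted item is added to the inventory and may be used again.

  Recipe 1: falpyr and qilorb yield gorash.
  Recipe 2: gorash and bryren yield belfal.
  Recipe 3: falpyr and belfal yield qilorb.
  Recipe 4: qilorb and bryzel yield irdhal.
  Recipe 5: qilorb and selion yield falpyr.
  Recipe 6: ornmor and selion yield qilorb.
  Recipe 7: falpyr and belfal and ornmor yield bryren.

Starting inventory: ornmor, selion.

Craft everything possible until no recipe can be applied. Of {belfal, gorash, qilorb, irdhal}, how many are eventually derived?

2

Using Recipe 6, ornmor and selion make qilorb.
qilorb and selion → falpyr (Recipe 5).
Using Recipe 1, falpyr and qilorb make gorash.
belfal would need gorash and bryren (Recipe 2), but bryren is never obtained.
gorash: reached.
qilorb: reached.
irdhal would need qilorb and bryzel (Recipe 4), but bryzel is never obtained.
Reached: gorash and qilorb — 2 of the 4.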